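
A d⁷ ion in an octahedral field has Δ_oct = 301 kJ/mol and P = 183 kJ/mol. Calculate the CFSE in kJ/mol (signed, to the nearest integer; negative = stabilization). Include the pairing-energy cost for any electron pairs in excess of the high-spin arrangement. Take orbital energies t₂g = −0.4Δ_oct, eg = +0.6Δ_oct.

-359

Since Δ_oct = 301 kJ/mol > P = 183 kJ/mol, the complex adopts the low-spin configuration.
Configuration: t₂g⁶ eg¹.
Orbital CFSE = -1.8Δ_oct = -1.8 × 301 = -542 kJ/mol.
Excess pairs vs high-spin: 3 − 2 = 1; pairing cost = +183 kJ/mol.
Net CFSE = -542 + 183 = -359 kJ/mol.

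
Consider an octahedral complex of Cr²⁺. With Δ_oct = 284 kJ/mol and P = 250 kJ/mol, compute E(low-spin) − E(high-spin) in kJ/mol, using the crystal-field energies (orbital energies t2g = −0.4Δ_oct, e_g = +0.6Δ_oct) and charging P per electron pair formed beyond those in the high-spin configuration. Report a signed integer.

-34

Cr is in group 6, so Cr²⁺ is d⁴ (6 − 2 = 4).
High-spin: t2g^3 e_g^1, CFSE = -0.6Δ_oct = -170 kJ/mol.
Low-spin t2g^4 e_g^0 gives -1.6Δ_oct = -454 kJ/mol, but forming 1 extra pair costs 1P = 250 kJ/mol, so E(LS) = -454 + 250 = -204 kJ/mol.
Thus E(LS) − E(HS) = -34 kJ/mol.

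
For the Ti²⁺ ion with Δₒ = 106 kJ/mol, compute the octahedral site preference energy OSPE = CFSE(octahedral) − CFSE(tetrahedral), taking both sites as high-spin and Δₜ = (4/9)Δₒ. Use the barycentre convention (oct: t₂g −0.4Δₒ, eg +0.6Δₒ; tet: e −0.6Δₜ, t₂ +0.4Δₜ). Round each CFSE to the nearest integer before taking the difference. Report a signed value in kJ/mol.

-28

Ti is in group 4, so Ti²⁺ is d² (4 − 2 = 2).
Octahedral (high-spin): t₂g² eg⁰, CFSE = 2(−0.4) + 0(+0.6) = -0.8Δₒ = -0.8 × 106 = -85 kJ/mol.
In a tetrahedral site the filling is e² t₂⁰: CFSE(tet) = -1.2Δₜ = -1.2 × (4/9)(106) = -57 kJ/mol.
OSPE = -85 − (-57) = -28 kJ/mol.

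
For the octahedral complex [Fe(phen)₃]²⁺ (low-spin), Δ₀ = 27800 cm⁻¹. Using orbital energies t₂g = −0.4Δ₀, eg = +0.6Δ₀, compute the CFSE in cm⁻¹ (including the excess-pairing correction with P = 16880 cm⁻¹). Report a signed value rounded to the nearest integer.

phen is neutral, so the +2 overall charge sits on Fe: oxidation state +2.
Group 8 minus oxidation state +2 gives a d⁶ configuration for Fe²⁺.
Electron filling gives t₂g⁶ eg⁰.
Orbital CFSE = 6(-0.4) + 0(0.6) = -2.4Δ₀ = -2.4 × 27800 = -66720 cm⁻¹.
Relative to high-spin t₂g⁴ eg² (1 paired), the low-spin configuration has 2 additional pairs, contributing +2 × 16880 = +33760 cm⁻¹.
Net CFSE = -66720 + 33760 = -32960 cm⁻¹.

-32960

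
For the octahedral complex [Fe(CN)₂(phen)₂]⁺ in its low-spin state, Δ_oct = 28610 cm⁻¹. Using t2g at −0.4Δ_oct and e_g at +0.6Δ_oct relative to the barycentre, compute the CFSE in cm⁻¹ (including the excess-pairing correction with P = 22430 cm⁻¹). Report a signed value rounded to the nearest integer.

-12360

Ligand charges: 2×(-1) from CN⁻ and 2×(+0) from phen sum to -2; with overall charge +1, Fe is +3.
Group 8 minus oxidation state +3 gives a d⁵ configuration for Fe³⁺.
Configuration: t2g^5 e_g^0.
The orbital stabilization is -2.0Δ_oct = -2.0 × 28610 = -57220 cm⁻¹.
Relative to high-spin t2g^3 e_g^2 (0 paired), the low-spin configuration has 2 additional pairs, contributing +2 × 22430 = +44860 cm⁻¹.
Net CFSE = -57220 + 44860 = -12360 cm⁻¹.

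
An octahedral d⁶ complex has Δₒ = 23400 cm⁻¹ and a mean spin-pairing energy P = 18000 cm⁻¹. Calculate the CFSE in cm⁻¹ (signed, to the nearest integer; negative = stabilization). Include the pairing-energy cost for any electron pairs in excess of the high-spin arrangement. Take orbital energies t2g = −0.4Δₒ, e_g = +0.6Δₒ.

-20160

With Δₒ > P the complex is low-spin.
Filling d⁶ accordingly: t2g^6 e_g^0.
Orbital CFSE = -2.4Δₒ = -2.4 × 23400 = -56160 cm⁻¹.
Excess pairs vs high-spin: 3 − 1 = 2; pairing cost = +36000 cm⁻¹.
Net CFSE = -56160 + 36000 = -20160 cm⁻¹.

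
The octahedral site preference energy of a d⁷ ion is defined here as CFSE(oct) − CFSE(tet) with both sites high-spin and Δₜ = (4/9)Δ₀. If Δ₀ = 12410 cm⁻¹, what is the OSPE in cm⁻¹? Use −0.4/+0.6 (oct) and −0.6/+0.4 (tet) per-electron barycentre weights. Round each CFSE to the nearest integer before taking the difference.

In an octahedral site d⁷ (HS) is t₂g⁵ eg², giving CFSE(oct) = -0.8Δ₀ = -9928 cm⁻¹.
In a tetrahedral site the filling is e⁴ t₂³: CFSE(tet) = -1.2Δₜ = -1.2 × (4/9)(12410) = -6619 cm⁻¹.
OSPE = CFSE(oct) − CFSE(tet) = -9928 − (-6619) = -3309 cm⁻¹.

-3309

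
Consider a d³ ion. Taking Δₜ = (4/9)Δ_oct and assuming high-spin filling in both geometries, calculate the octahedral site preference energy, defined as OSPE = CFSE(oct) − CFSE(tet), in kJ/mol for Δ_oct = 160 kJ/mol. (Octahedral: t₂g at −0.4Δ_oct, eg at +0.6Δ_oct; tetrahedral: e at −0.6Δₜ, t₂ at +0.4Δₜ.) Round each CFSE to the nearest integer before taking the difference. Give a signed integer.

Octahedral (high-spin): t₂g³ eg⁰, CFSE = 3(−0.4) + 0(+0.6) = -1.2Δ_oct = -1.2 × 160 = -192 kJ/mol.
In a tetrahedral site the filling is e² t₂¹: CFSE(tet) = -0.8Δₜ = -0.8 × (4/9)(160) = -57 kJ/mol.
Subtracting, OSPE = -192 − (-57) = -135 kJ/mol.

-135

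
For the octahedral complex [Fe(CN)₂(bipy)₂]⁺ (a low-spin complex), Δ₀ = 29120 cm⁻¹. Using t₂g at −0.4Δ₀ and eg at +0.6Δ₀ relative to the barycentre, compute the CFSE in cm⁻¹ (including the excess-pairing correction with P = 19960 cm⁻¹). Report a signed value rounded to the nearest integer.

Ligand charges: 2×(-1) from CN⁻ and 2×(+0) from bipy sum to -2; with overall charge +1, Fe is +3.
Group 8 minus oxidation state +3 gives a d⁵ configuration for Fe³⁺.
The d⁵ electrons fill as t₂g⁵ eg⁰.
CFSE(orbital) = 5×(-0.4Δ₀) + 0×(0.6Δ₀) = -2.0Δ₀; with Δ₀ = 29120 cm⁻¹ that is -58240 cm⁻¹.
High-spin d⁵ would be t₂g³ eg² with 0 pairs; low-spin has 2, so 2 excess pairs cost +2P = +39920 cm⁻¹.
Net CFSE = -58240 + 39920 = -18320 cm⁻¹.

-18320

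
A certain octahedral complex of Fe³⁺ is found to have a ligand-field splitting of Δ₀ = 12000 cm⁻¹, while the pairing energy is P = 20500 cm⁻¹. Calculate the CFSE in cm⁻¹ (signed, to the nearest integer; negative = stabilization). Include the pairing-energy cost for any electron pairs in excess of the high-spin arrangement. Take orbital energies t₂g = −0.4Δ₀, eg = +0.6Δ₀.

0

Group 8 minus oxidation state +3 gives a d⁵ configuration for Fe³⁺.
Δ₀ < P, so pairing is avoided: the ground state is high-spin.
Configuration: t₂g³ eg².
Orbital CFSE = 0.0Δ₀ = 0.0 × 12000 = 0 cm⁻¹.
High-spin has no excess pairs, so no pairing correction applies.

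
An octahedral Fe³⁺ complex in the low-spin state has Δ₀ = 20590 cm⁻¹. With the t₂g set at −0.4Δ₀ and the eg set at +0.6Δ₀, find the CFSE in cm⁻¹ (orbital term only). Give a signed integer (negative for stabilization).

Fe sits in group 8; removing 3 electrons leaves Fe³⁺ with 8 − 3 = 5 d electrons.
The d⁵ electrons fill as t₂g⁵ eg⁰.
Orbital CFSE = 5(-0.4) + 0(0.6) = -2.0Δ₀ = -2.0 × 20590 = -41180 cm⁻¹.

-41180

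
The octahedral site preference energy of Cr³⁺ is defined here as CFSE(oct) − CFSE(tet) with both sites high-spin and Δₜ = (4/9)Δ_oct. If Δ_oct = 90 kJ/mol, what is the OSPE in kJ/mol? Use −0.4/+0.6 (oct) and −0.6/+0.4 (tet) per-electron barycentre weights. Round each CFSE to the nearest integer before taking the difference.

Cr³⁺: group 6, so d-count = 6 − 3 = 3.
In an octahedral site d³ (HS) is t₂g³ eg⁰, giving CFSE(oct) = -1.2Δ_oct = -108 kJ/mol.
Tetrahedral: e² t₂¹, CFSE = 2(−0.6) + 1(+0.4) = -0.8Δₜ = -0.8 × (4/9) × 90 = -32 kJ/mol.
OSPE = -108 − (-32) = -76 kJ/mol.

-76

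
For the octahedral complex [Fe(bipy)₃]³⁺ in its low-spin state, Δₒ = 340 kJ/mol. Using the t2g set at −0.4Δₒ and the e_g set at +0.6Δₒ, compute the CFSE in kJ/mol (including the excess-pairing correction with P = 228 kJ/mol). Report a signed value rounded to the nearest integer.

-224

bipy is neutral, so the +3 overall charge sits on Fe: oxidation state +3.
Fe sits in group 8; removing 3 electrons leaves Fe³⁺ with 8 − 3 = 5 d electrons.
Configuration: t2g^5 e_g^0.
CFSE(orbital) = 5×(-0.4Δₒ) + 0×(0.6Δₒ) = -2.0Δₒ; with Δₒ = 340 kJ/mol that is -680 kJ/mol.
Pairing penalty: 2 pairs vs 0 in the high-spin reference → 2 extra × P = 456 kJ/mol.
Net CFSE = -680 + 456 = -224 kJ/mol.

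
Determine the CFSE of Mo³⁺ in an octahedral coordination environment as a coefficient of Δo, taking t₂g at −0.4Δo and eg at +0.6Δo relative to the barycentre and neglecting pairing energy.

Mo is in group 6, so Mo³⁺ is d³ (6 − 3 = 3).
For octahedral d³ the high- and low-spin configurations coincide.
Configuration: t₂g³ eg⁰.
CFSE = 3(-0.4Δo) + 0(0.6Δo) = -1.2Δo + 0.0Δo = -1.2Δo.

-1.2 Δo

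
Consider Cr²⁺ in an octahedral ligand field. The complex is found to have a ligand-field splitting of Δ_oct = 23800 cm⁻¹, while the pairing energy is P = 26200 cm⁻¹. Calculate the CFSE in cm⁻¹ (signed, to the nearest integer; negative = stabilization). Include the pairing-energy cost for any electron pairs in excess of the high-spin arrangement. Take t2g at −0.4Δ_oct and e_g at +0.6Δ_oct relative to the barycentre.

-14280

Cr sits in group 6; removing 2 electrons leaves Cr²⁺ with 6 − 2 = 4 d electrons.
Since Δ_oct = 23800 cm⁻¹ < P = 26200 cm⁻¹, the complex adopts the high-spin configuration.
That gives t2g^3 e_g^1.
Orbital CFSE = -0.6Δ_oct = -0.6 × 23800 = -14280 cm⁻¹.
High-spin has no excess pairs, so no pairing correction applies.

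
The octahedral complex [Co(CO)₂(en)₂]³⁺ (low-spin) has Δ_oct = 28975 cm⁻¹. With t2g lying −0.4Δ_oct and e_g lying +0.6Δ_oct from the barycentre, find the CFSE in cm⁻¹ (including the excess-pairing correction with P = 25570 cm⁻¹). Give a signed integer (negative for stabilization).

-18400

Ligand charges: 2×(+0) from CO and 2×(+0) from en sum to +0; with overall charge +3, Co is +3.
Co³⁺: group 9, so d-count = 9 − 3 = 6.
Electron filling gives t2g^6 e_g^0.
Orbital CFSE = 6(-0.4) + 0(0.6) = -2.4Δ_oct = -2.4 × 28975 = -69540 cm⁻¹.
Relative to high-spin t2g^4 e_g^2 (1 paired), the low-spin configuration has 2 additional pairs, contributing +2 × 25570 = +51140 cm⁻¹.
Overall CFSE = -69540 + 51140 = -18400 cm⁻¹.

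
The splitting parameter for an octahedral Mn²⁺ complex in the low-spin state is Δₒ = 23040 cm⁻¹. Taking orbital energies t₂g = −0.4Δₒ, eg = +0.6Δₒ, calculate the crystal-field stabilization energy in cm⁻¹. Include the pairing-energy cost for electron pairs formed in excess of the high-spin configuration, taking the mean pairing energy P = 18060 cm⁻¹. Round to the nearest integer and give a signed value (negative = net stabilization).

Mn sits in group 7; removing 2 electrons leaves Mn²⁺ with 7 − 2 = 5 d electrons.
The d⁵ electrons fill as t₂g⁵ eg⁰.
Orbital CFSE = 5(-0.4) + 0(0.6) = -2.0Δₒ = -2.0 × 23040 = -46080 cm⁻¹.
Relative to high-spin t₂g³ eg² (0 paired), the low-spin configuration has 2 additional pairs, contributing +2 × 18060 = +36120 cm⁻¹.
Net CFSE = -46080 + 36120 = -9960 cm⁻¹.

-9960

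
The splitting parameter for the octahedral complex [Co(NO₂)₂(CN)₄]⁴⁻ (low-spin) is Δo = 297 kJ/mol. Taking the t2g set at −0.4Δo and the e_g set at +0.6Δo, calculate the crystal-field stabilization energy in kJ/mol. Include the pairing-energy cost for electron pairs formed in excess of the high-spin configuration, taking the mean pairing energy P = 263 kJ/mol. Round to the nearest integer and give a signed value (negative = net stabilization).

-272

Ligand charges: 2×(-1) from NO₂⁻ and 4×(-1) from CN⁻ sum to -6; with overall charge -4, Co is +2.
Co sits in group 9; removing 2 electrons leaves Co²⁺ with 9 − 2 = 7 d electrons.
Configuration: t2g^6 e_g^1.
Orbital CFSE = 6(-0.4) + 1(0.6) = -1.8Δo = -1.8 × 297 = -535 kJ/mol.
Relative to high-spin t2g^5 e_g^2 (2 paired), the low-spin configuration has 1 additional pair, contributing +1 × 263 = +263 kJ/mol.
Net CFSE = -535 + 263 = -272 kJ/mol.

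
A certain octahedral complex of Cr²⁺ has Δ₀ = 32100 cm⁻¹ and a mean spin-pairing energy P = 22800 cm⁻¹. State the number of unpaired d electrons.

2

Cr²⁺: group 6, so d-count = 6 − 2 = 4.
Δ₀ > P, so pairing is preferred: the ground state is low-spin.
That gives t₂g⁴ eg⁰.
Unpaired electrons: 2.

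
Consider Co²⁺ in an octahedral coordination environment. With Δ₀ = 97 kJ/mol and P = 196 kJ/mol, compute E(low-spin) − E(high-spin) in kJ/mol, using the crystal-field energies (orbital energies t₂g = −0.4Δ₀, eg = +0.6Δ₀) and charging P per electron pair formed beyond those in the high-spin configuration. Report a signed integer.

Co²⁺: group 9, so d-count = 9 − 2 = 7.
In the high-spin limit (t₂g⁵ eg²) the orbital term is -0.8Δ₀ = -78 kJ/mol, with no excess pairing.
Low-spin: t₂g⁶ eg¹, orbital CFSE = -1.8Δ₀ = -175 kJ/mol; plus 1 excess pair × P = +196 kJ/mol; total 21 kJ/mol.
The difference is 21 − (-78) = 99 kJ/mol, so high-spin lies lower.

99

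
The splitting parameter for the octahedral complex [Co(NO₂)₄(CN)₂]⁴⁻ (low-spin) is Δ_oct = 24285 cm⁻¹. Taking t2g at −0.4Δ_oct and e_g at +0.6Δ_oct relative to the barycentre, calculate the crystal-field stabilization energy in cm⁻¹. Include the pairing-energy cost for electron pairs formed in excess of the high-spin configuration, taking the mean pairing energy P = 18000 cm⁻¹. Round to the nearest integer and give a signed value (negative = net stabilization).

-25713

Ligand charges: 4×(-1) from NO₂⁻ and 2×(-1) from CN⁻ sum to -6; with overall charge -4, Co is +2.
Co is in group 9, so Co²⁺ is d⁷ (9 − 2 = 7).
The d⁷ electrons fill as t2g^6 e_g^1.
Orbital CFSE = 6(-0.4) + 1(0.6) = -1.8Δ_oct = -1.8 × 24285 = -43713 cm⁻¹.
High-spin d⁷ would be t2g^5 e_g^2 with 2 pairs; low-spin has 3, so 1 excess pair costs +1P = +18000 cm⁻¹.
Combining: -43713 + 18000 = -25713 cm⁻¹.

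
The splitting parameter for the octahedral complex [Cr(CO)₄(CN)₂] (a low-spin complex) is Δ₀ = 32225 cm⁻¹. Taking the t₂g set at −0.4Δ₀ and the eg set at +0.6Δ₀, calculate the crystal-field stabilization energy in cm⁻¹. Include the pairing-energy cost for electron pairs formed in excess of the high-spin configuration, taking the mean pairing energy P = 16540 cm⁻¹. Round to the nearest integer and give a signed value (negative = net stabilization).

Ligand charges: 4×(+0) from CO and 2×(-1) from CN⁻ sum to -2; with overall charge +0, Cr is +2.
Cr²⁺: group 6, so d-count = 6 − 2 = 4.
Electron filling gives t₂g⁴ eg⁰.
Orbital CFSE = 4(-0.4) + 0(0.6) = -1.6Δ₀ = -1.6 × 32225 = -51560 cm⁻¹.
High-spin d⁴ would be t₂g³ eg¹ with 0 pairs; low-spin has 1, so 1 excess pair costs +1P = +16540 cm⁻¹.
Net CFSE = -51560 + 16540 = -35020 cm⁻¹.

-35020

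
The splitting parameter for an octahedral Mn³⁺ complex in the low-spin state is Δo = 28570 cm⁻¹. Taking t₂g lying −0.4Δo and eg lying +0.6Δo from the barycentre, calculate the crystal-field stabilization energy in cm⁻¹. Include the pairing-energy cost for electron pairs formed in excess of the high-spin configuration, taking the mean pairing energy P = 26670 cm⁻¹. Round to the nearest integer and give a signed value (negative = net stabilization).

Mn³⁺: group 7, so d-count = 7 − 3 = 4.
Configuration: t₂g⁴ eg⁰.
CFSE(orbital) = 4×(-0.4Δo) + 0×(0.6Δo) = -1.6Δo; with Δo = 28570 cm⁻¹ that is -45712 cm⁻¹.
Pairing penalty: 1 pair vs 0 in the high-spin reference → 1 extra × P = 26670 cm⁻¹.
Combining: -45712 + 26670 = -19042 cm⁻¹.

-19042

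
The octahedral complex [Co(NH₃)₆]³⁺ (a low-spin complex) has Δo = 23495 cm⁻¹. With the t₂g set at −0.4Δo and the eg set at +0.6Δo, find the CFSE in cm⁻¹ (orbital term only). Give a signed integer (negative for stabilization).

-56388

NH₃ is neutral, so the +3 overall charge sits on Co: oxidation state +3.
Co sits in group 9; removing 3 electrons leaves Co³⁺ with 9 − 3 = 6 d electrons.
Electron filling gives t₂g⁶ eg⁰.
CFSE(orbital) = 6×(-0.4Δo) + 0×(0.6Δo) = -2.4Δo; with Δo = 23495 cm⁻¹ that is -56388 cm⁻¹.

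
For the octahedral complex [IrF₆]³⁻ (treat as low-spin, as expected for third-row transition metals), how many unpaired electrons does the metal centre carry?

0

Each F⁻ contributes -1; 6 × (-1) = -6. With overall charge -3, Ir is in the +3 oxidation state.
Ir sits in group 9; removing 3 electrons leaves Ir³⁺ with 9 − 3 = 6 d electrons.
Configuration: t₂g⁶ eg⁰, giving 0 unpaired electrons.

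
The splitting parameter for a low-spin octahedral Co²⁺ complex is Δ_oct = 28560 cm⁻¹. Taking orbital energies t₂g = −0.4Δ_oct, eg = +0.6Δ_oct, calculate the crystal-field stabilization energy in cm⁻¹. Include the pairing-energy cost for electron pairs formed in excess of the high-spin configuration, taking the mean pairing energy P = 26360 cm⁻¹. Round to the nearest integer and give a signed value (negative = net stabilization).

-25048

Co sits in group 9; removing 2 electrons leaves Co²⁺ with 9 − 2 = 7 d electrons.
Configuration: t₂g⁶ eg¹.
Orbital CFSE = 6(-0.4) + 1(0.6) = -1.8Δ_oct = -1.8 × 28560 = -51408 cm⁻¹.
High-spin d⁷ would be t₂g⁵ eg² with 2 pairs; low-spin has 3, so 1 excess pair costs +1P = +26360 cm⁻¹.
Net CFSE = -51408 + 26360 = -25048 cm⁻¹.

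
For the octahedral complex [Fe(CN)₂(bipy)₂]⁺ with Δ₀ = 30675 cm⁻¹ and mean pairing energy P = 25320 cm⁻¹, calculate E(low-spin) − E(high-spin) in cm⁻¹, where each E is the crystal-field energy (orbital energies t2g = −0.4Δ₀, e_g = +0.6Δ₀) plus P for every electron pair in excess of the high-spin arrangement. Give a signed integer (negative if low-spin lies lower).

Ligand charges: 2×(-1) from CN⁻ and 2×(+0) from bipy sum to -2; with overall charge +1, Fe is +3.
Fe is in group 8, so Fe³⁺ is d⁵ (8 − 3 = 5).
High-spin d⁵ fills as t2g^3 e_g^2 with CFSE 3(−0.4) + 2(+0.6) = 0.0Δ₀ = 0 cm⁻¹.
Low-spin t2g^5 e_g^0 gives -2.0Δ₀ = -61350 cm⁻¹, but forming 2 extra pairs costs 2P = 50640 cm⁻¹, so E(LS) = -61350 + 50640 = -10710 cm⁻¹.
E(LS) − E(HS) = -10710 − (0) = -10710 cm⁻¹.

-10710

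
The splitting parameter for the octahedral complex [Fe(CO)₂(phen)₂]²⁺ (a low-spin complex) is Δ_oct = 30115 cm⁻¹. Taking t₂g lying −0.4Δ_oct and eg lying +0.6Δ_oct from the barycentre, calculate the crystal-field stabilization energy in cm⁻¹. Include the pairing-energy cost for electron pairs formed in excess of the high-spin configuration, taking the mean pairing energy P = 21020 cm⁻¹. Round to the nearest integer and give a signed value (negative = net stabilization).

-30236

Ligand charges: 2×(+0) from CO and 2×(+0) from phen sum to +0; with overall charge +2, Fe is +2.
Group 8 minus oxidation state +2 gives a d⁶ configuration for Fe²⁺.
Configuration: t₂g⁶ eg⁰.
CFSE(orbital) = 6×(-0.4Δ_oct) + 0×(0.6Δ_oct) = -2.4Δ_oct; with Δ_oct = 30115 cm⁻¹ that is -72276 cm⁻¹.
High-spin d⁶ would be t₂g⁴ eg² with 1 pair; low-spin has 3, so 2 excess pairs cost +2P = +42040 cm⁻¹.
Net CFSE = -72276 + 42040 = -30236 cm⁻¹.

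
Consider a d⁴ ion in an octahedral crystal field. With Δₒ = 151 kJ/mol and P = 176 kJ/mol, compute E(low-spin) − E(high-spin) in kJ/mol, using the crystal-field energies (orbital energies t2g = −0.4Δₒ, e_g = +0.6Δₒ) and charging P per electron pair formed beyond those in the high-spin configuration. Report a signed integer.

25

In the high-spin limit (t2g^3 e_g^1) the orbital term is -0.6Δₒ = -91 kJ/mol, with no excess pairing.
For low-spin the configuration is t2g^4 e_g^0: orbital energy -1.6 × 151 = -242 kJ/mol, and 1 additional pair relative to high-spin adds 176 kJ/mol, giving -66 kJ/mol.
E(LS) − E(HS) = -66 − (-91) = 25 kJ/mol.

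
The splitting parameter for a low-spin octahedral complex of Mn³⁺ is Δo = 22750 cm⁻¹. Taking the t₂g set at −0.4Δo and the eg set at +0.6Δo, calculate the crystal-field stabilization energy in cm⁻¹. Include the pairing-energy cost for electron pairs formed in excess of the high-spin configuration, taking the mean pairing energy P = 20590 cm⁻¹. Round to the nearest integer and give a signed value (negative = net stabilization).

Mn sits in group 7; removing 3 electrons leaves Mn³⁺ with 7 − 3 = 4 d electrons.
Electron filling gives t₂g⁴ eg⁰.
The orbital stabilization is -1.6Δo = -1.6 × 22750 = -36400 cm⁻¹.
Relative to high-spin t₂g³ eg¹ (0 paired), the low-spin configuration has 1 additional pair, contributing +1 × 20590 = +20590 cm⁻¹.
Combining: -36400 + 20590 = -15810 cm⁻¹.

-15810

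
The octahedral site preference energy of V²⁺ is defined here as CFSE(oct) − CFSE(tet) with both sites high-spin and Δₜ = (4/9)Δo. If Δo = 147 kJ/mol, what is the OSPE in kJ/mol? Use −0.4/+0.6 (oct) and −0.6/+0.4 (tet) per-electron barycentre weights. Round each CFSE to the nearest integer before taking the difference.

-124

V²⁺: group 5, so d-count = 5 − 2 = 3.
In an octahedral site d³ (HS) is t₂g³ eg⁰, giving CFSE(oct) = -1.2Δo = -176 kJ/mol.
Tetrahedral e² t₂¹ gives -0.8Δₜ = -0.8 × (4/9) × 147 = -52 kJ/mol.
OSPE = -176 − (-52) = -124 kJ/mol.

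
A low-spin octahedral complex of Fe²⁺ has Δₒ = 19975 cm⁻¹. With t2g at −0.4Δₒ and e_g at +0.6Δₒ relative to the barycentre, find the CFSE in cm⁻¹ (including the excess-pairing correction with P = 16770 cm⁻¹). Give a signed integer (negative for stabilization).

-14400

Fe²⁺: group 8, so d-count = 8 − 2 = 6.
Configuration: t2g^6 e_g^0.
CFSE(orbital) = 6×(-0.4Δₒ) + 0×(0.6Δₒ) = -2.4Δₒ; with Δₒ = 19975 cm⁻¹ that is -47940 cm⁻¹.
Relative to high-spin t2g^4 e_g^2 (1 paired), the low-spin configuration has 2 additional pairs, contributing +2 × 16770 = +33540 cm⁻¹.
Net CFSE = -47940 + 33540 = -14400 cm⁻¹.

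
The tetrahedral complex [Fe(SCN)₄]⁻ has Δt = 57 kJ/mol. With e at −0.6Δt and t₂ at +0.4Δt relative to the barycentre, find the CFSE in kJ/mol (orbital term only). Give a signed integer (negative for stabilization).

Each SCN⁻ contributes -1; 4 × (-1) = -4. With overall charge -1, Fe is in the +3 oxidation state.
Fe³⁺: group 8, so d-count = 8 − 3 = 5.
Tetrahedral fields are weak (Δₜ ≈ 4/9 Δₒ), so electrons fill high-spin.
Configuration: e² t₂³.
The orbital stabilization is 0.0Δt = 0.0 × 57 = 0 kJ/mol.

0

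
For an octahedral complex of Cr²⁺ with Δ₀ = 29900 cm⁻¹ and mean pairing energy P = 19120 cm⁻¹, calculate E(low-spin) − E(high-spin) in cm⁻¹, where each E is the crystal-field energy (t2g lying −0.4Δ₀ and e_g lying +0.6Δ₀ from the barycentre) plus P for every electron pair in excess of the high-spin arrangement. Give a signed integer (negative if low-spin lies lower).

-10780

Cr²⁺: group 6, so d-count = 6 − 2 = 4.
High-spin d⁴ fills as t2g^3 e_g^1 with CFSE 3(−0.4) + 1(+0.6) = -0.6Δ₀ = -17940 cm⁻¹.
Low-spin: t2g^4 e_g^0, orbital CFSE = -1.6Δ₀ = -47840 cm⁻¹; plus 1 excess pair × P = +19120 cm⁻¹; total -28720 cm⁻¹.
The difference is -28720 − (-17940) = -10780 cm⁻¹, so low-spin lies lower.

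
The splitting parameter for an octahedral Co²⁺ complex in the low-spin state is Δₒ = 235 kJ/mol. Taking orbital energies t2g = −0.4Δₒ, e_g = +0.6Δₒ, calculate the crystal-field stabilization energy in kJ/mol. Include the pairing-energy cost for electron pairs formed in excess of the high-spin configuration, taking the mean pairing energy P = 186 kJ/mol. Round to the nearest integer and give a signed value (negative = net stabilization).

Group 9 minus oxidation state +2 gives a d⁷ configuration for Co²⁺.
Electron filling gives t2g^6 e_g^1.
CFSE(orbital) = 6×(-0.4Δₒ) + 1×(0.6Δₒ) = -1.8Δₒ; with Δₒ = 235 kJ/mol that is -423 kJ/mol.
Relative to high-spin t2g^5 e_g^2 (2 paired), the low-spin configuration has 1 additional pair, contributing +1 × 186 = +186 kJ/mol.
Combining: -423 + 186 = -237 kJ/mol.

-237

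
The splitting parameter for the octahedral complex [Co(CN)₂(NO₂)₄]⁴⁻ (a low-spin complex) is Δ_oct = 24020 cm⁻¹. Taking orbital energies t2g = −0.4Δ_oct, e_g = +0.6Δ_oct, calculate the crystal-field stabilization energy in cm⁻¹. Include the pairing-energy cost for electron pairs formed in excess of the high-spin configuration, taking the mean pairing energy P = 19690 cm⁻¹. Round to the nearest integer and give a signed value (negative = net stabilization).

-23546

Ligand charges: 2×(-1) from CN⁻ and 4×(-1) from NO₂⁻ sum to -6; with overall charge -4, Co is +2.
Co is in group 9, so Co²⁺ is d⁷ (9 − 2 = 7).
The d⁷ electrons fill as t2g^6 e_g^1.
The orbital stabilization is -1.8Δ_oct = -1.8 × 24020 = -43236 cm⁻¹.
High-spin d⁷ would be t2g^5 e_g^2 with 2 pairs; low-spin has 3, so 1 excess pair costs +1P = +19690 cm⁻¹.
Net CFSE = -43236 + 19690 = -23546 cm⁻¹.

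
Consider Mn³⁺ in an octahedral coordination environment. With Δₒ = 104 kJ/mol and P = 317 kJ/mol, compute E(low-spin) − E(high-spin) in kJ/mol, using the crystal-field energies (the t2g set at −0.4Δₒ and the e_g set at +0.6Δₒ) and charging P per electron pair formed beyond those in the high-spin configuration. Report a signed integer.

213

Mn sits in group 7; removing 3 electrons leaves Mn³⁺ with 7 − 3 = 4 d electrons.
In the high-spin limit (t2g^3 e_g^1) the orbital term is -0.6Δₒ = -62 kJ/mol, with no excess pairing.
For low-spin the configuration is t2g^4 e_g^0: orbital energy -1.6 × 104 = -166 kJ/mol, and 1 additional pair relative to high-spin adds 317 kJ/mol, giving 151 kJ/mol.
Thus E(LS) − E(HS) = 213 kJ/mol.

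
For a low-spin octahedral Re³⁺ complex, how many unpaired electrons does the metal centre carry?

2

Re sits in group 7; removing 3 electrons leaves Re³⁺ with 7 − 3 = 4 d electrons.
Configuration: t₂g⁴ eg⁰, giving 2 unpaired electrons.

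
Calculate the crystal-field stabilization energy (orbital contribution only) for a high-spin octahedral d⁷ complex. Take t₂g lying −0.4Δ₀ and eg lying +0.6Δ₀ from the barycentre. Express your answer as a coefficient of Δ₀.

Configuration: t₂g⁵ eg².
CFSE = 5(-0.4Δ₀) + 2(0.6Δ₀) = -2.0Δ₀ + 1.2Δ₀ = -0.8Δ₀.

-0.8 Δ₀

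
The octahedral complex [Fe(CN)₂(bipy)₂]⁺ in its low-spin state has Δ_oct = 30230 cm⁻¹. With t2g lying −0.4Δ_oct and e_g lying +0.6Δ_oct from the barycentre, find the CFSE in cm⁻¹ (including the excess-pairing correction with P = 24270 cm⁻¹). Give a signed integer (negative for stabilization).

-11920

Ligand charges: 2×(-1) from CN⁻ and 2×(+0) from bipy sum to -2; with overall charge +1, Fe is +3.
Fe³⁺: group 8, so d-count = 8 − 3 = 5.
The d⁵ electrons fill as t2g^5 e_g^0.
CFSE(orbital) = 5×(-0.4Δ_oct) + 0×(0.6Δ_oct) = -2.0Δ_oct; with Δ_oct = 30230 cm⁻¹ that is -60460 cm⁻¹.
Pairing penalty: 2 pairs vs 0 in the high-spin reference → 2 extra × P = 48540 cm⁻¹.
Combining: -60460 + 48540 = -11920 cm⁻¹.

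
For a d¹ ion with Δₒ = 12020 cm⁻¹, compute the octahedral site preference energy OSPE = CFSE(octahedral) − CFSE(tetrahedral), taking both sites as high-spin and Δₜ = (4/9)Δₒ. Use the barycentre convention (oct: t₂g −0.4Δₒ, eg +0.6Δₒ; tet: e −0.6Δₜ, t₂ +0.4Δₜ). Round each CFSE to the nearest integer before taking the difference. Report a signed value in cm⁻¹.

Octahedral (high-spin): t₂g¹ eg⁰, CFSE = 1(−0.4) + 0(+0.6) = -0.4Δₒ = -0.4 × 12020 = -4808 cm⁻¹.
Tetrahedral e¹ t₂⁰ gives -0.6Δₜ = -0.6 × (4/9) × 12020 = -3205 cm⁻¹.
OSPE = -4808 − (-3205) = -1603 cm⁻¹.

-1603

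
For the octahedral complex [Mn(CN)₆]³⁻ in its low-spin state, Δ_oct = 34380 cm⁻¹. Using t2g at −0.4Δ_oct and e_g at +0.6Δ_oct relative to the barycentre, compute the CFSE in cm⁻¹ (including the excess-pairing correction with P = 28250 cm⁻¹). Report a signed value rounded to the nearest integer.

-26758

Each CN⁻ contributes -1; 6 × (-1) = -6. With overall charge -3, Mn is in the +3 oxidation state.
Mn sits in group 7; removing 3 electrons leaves Mn³⁺ with 7 − 3 = 4 d electrons.
The d⁴ electrons fill as t2g^4 e_g^0.
The orbital stabilization is -1.6Δ_oct = -1.6 × 34380 = -55008 cm⁻¹.
Pairing penalty: 1 pair vs 0 in the high-spin reference → 1 extra × P = 28250 cm⁻¹.
Net CFSE = -55008 + 28250 = -26758 cm⁻¹.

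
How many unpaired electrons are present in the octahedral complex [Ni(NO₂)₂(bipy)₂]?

Ligand charges: 2×(-1) from NO₂⁻ and 2×(+0) from bipy sum to -2; with overall charge +0, Ni is +2.
Ni is in group 10, so Ni²⁺ is d⁸ (10 − 2 = 8).
Configuration: t₂g⁶ eg², giving 2 unpaired electrons.

2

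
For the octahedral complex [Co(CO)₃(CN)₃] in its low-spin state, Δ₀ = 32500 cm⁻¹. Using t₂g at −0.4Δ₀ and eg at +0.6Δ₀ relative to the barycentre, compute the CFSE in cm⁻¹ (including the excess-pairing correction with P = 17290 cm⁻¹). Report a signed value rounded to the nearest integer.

-43420

Ligand charges: 3×(+0) from CO and 3×(-1) from CN⁻ sum to -3; with overall charge +0, Co is +3.
Group 9 minus oxidation state +3 gives a d⁶ configuration for Co³⁺.
Configuration: t₂g⁶ eg⁰.
Orbital CFSE = 6(-0.4) + 0(0.6) = -2.4Δ₀ = -2.4 × 32500 = -78000 cm⁻¹.
High-spin d⁶ would be t₂g⁴ eg² with 1 pair; low-spin has 3, so 2 excess pairs cost +2P = +34580 cm⁻¹.
Overall CFSE = -78000 + 34580 = -43420 cm⁻¹.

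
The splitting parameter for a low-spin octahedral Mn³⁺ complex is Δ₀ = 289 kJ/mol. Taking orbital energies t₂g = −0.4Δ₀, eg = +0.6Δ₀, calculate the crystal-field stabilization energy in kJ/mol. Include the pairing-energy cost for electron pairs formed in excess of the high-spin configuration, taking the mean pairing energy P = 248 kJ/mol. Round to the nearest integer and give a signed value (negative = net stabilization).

-214

Mn sits in group 7; removing 3 electrons leaves Mn³⁺ with 7 − 3 = 4 d electrons.
Electron filling gives t₂g⁴ eg⁰.
Orbital CFSE = 4(-0.4) + 0(0.6) = -1.6Δ₀ = -1.6 × 289 = -462 kJ/mol.
Relative to high-spin t₂g³ eg¹ (0 paired), the low-spin configuration has 1 additional pair, contributing +1 × 248 = +248 kJ/mol.
Net CFSE = -462 + 248 = -214 kJ/mol.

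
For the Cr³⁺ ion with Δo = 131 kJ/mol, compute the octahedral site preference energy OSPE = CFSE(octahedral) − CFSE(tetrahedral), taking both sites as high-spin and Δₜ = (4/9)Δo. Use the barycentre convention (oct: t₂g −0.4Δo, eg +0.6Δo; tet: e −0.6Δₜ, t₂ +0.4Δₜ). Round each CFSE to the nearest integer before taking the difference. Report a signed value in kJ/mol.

-110

Group 6 minus oxidation state +3 gives a d³ configuration for Cr³⁺.
Octahedral (high-spin): t2g^3 e_g^0, CFSE = 3(−0.4) + 0(+0.6) = -1.2Δo = -1.2 × 131 = -157 kJ/mol.
Tetrahedral e^2 t2^1 gives -0.8Δₜ = -0.8 × (4/9) × 131 = -47 kJ/mol.
OSPE = CFSE(oct) − CFSE(tet) = -157 − (-47) = -110 kJ/mol.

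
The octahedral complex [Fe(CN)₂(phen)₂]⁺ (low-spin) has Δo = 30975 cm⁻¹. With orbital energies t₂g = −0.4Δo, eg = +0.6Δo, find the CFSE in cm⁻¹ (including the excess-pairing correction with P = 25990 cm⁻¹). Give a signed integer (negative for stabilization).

-9970

Ligand charges: 2×(-1) from CN⁻ and 2×(+0) from phen sum to -2; with overall charge +1, Fe is +3.
Fe³⁺: group 8, so d-count = 8 − 3 = 5.
The d⁵ electrons fill as t₂g⁵ eg⁰.
Orbital CFSE = 5(-0.4) + 0(0.6) = -2.0Δo = -2.0 × 30975 = -61950 cm⁻¹.
Pairing penalty: 2 pairs vs 0 in the high-spin reference → 2 extra × P = 51980 cm⁻¹.
Overall CFSE = -61950 + 51980 = -9970 cm⁻¹.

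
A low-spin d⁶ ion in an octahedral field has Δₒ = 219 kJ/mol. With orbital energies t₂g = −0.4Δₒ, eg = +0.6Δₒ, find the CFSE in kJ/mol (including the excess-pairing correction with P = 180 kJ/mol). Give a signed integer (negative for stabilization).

-166

Configuration: t₂g⁶ eg⁰.
CFSE(orbital) = 6×(-0.4Δₒ) + 0×(0.6Δₒ) = -2.4Δₒ; with Δₒ = 219 kJ/mol that is -526 kJ/mol.
Pairing penalty: 3 pairs vs 1 in the high-spin reference → 2 extra × P = 360 kJ/mol.
Combining: -526 + 360 = -166 kJ/mol.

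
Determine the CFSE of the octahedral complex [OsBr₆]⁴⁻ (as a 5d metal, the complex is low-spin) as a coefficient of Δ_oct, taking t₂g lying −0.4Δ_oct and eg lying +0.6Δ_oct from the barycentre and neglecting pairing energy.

-2.4 Δ_oct

Each Br⁻ contributes -1; 6 × (-1) = -6. With overall charge -4, Os is in the +2 oxidation state.
Os sits in group 8; removing 2 electrons leaves Os²⁺ with 8 − 2 = 6 d electrons.
Configuration: t₂g⁶ eg⁰.
CFSE = 6(-0.4Δ_oct) + 0(0.6Δ_oct) = -2.4Δ_oct + 0.0Δ_oct = -2.4Δ_oct.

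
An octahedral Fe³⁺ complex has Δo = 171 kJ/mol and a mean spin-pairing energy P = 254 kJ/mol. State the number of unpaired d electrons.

5

Fe sits in group 8; removing 3 electrons leaves Fe³⁺ with 8 − 3 = 5 d electrons.
Δo < P, so pairing is avoided: the ground state is high-spin.
That gives t2g^3 e_g^2.
Unpaired electrons: 5.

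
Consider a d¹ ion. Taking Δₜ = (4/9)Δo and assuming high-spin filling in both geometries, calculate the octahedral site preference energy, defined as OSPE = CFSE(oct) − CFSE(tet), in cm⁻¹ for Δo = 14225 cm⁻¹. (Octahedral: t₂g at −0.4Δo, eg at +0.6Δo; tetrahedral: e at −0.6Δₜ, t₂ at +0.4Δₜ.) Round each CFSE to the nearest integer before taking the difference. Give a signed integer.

In an octahedral site d¹ (HS) is t2g^1 e_g^0, giving CFSE(oct) = -0.4Δo = -5690 cm⁻¹.
Tetrahedral e^1 t2^0 gives -0.6Δₜ = -0.6 × (4/9) × 14225 = -3793 cm⁻¹.
OSPE = -5690 − (-3793) = -1897 cm⁻¹.

-1897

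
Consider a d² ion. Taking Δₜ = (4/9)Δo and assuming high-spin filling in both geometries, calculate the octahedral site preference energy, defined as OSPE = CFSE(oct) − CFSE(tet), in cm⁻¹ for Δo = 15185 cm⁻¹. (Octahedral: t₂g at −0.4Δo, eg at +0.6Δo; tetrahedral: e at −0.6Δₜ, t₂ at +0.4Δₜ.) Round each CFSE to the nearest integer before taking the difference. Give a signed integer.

In an octahedral site d² (HS) is t₂g² eg⁰, giving CFSE(oct) = -0.8Δo = -12148 cm⁻¹.
In a tetrahedral site the filling is e² t₂⁰: CFSE(tet) = -1.2Δₜ = -1.2 × (4/9)(15185) = -8099 cm⁻¹.
OSPE = CFSE(oct) − CFSE(tet) = -12148 − (-8099) = -4049 cm⁻¹.

-4049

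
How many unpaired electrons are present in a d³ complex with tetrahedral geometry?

With tetrahedral geometry the complex is necessarily high-spin.
Configuration: e^2 t2^1, giving 3 unpaired electrons.

3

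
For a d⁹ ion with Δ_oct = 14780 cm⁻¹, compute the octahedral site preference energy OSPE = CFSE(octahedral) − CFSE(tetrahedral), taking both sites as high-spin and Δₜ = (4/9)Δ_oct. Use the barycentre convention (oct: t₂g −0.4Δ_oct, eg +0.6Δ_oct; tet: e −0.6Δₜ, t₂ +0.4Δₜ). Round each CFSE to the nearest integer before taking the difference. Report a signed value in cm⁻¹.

-6240

Octahedral high-spin t₂g⁶ eg³: CFSE = -0.6 × 14780 = -8868 cm⁻¹.
Tetrahedral: e⁴ t₂⁵, CFSE = 4(−0.6) + 5(+0.4) = -0.4Δₜ = -0.4 × (4/9) × 14780 = -2628 cm⁻¹.
OSPE = -8868 − (-2628) = -6240 cm⁻¹.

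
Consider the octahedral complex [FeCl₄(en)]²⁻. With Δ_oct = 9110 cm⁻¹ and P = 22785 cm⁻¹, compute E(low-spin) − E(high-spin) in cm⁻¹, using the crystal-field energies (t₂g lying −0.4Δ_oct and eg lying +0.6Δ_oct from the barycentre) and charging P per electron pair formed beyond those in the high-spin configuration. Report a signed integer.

27350

Ligand charges: 4×(-1) from Cl⁻ and 1×(+0) from en sum to -4; with overall charge -2, Fe is +2.
Fe is in group 8, so Fe²⁺ is d⁶ (8 − 2 = 6).
High-spin d⁶ fills as t₂g⁴ eg² with CFSE 4(−0.4) + 2(+0.6) = -0.4Δ_oct = -3644 cm⁻¹.
Low-spin t₂g⁶ eg⁰ gives -2.4Δ_oct = -21864 cm⁻¹, but forming 2 extra pairs costs 2P = 45570 cm⁻¹, so E(LS) = -21864 + 45570 = 23706 cm⁻¹.
The difference is 23706 − (-3644) = 27350 cm⁻¹, so high-spin lies lower.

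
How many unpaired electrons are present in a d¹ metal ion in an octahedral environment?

Configuration: t2g^1 e_g^0, giving 1 unpaired electron.

1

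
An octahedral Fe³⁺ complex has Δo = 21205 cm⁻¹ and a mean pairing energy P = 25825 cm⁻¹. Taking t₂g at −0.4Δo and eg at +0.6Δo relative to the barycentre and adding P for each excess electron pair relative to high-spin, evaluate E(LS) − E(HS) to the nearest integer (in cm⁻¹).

9240

Fe is in group 8, so Fe³⁺ is d⁵ (8 − 3 = 5).
High-spin: t₂g³ eg², CFSE = 0.0Δo = 0 cm⁻¹.
Low-spin t₂g⁵ eg⁰ gives -2.0Δo = -42410 cm⁻¹, but forming 2 extra pairs costs 2P = 51650 cm⁻¹, so E(LS) = -42410 + 51650 = 9240 cm⁻¹.
The difference is 9240 − (0) = 9240 cm⁻¹, so high-spin lies lower.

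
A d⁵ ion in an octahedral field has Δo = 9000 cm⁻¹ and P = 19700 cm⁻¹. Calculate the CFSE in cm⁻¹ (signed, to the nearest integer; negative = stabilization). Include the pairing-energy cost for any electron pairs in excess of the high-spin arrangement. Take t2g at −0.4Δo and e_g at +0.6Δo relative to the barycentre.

0

Since Δo = 9000 cm⁻¹ < P = 19700 cm⁻¹, the complex adopts the high-spin configuration.
Configuration: t2g^3 e_g^2.
Orbital CFSE = 0.0Δo = 0.0 × 9000 = 0 cm⁻¹.
High-spin has no excess pairs, so no pairing correction applies.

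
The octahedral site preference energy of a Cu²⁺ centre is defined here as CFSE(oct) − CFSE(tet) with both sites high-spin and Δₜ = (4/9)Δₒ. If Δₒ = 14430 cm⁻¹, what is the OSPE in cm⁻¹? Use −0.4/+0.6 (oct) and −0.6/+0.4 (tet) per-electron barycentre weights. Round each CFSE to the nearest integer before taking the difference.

Cu sits in group 11; removing 2 electrons leaves Cu²⁺ with 11 − 2 = 9 d electrons.
In an octahedral site d⁹ (HS) is t2g^6 e_g^3, giving CFSE(oct) = -0.6Δₒ = -8658 cm⁻¹.
In a tetrahedral site the filling is e^4 t2^5: CFSE(tet) = -0.4Δₜ = -0.4 × (4/9)(14430) = -2565 cm⁻¹.
Subtracting, OSPE = -8658 − (-2565) = -6093 cm⁻¹.

-6093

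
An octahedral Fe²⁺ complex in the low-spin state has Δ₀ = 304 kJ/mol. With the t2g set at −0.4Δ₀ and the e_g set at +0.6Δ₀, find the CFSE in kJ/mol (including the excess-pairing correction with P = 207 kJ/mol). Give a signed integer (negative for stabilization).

-316

Fe is in group 8, so Fe²⁺ is d⁶ (8 − 2 = 6).
Configuration: t2g^6 e_g^0.
Orbital CFSE = 6(-0.4) + 0(0.6) = -2.4Δ₀ = -2.4 × 304 = -730 kJ/mol.
Relative to high-spin t2g^4 e_g^2 (1 paired), the low-spin configuration has 2 additional pairs, contributing +2 × 207 = +414 kJ/mol.
Net CFSE = -730 + 414 = -316 kJ/mol.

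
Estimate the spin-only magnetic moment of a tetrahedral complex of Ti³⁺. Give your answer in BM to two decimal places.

Ti³⁺: group 4, so d-count = 4 − 3 = 1.
With tetrahedral geometry the complex is necessarily high-spin.
Configuration: e^1 t2^0 → 1 unpaired electron.
μ(spin-only) = √[1(1+2)] = √3 ≈ 1.73 BM.

1.73 BM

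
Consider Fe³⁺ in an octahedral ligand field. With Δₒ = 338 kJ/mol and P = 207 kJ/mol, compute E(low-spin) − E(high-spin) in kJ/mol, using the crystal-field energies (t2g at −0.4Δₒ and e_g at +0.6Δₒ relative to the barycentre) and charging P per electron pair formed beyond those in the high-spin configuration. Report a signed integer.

Fe is in group 8, so Fe³⁺ is d⁵ (8 − 3 = 5).
High-spin d⁵ fills as t2g^3 e_g^2 with CFSE 3(−0.4) + 2(+0.6) = 0.0Δₒ = 0 kJ/mol.
Low-spin: t2g^5 e_g^0, orbital CFSE = -2.0Δₒ = -676 kJ/mol; plus 2 excess pairs × P = +414 kJ/mol; total -262 kJ/mol.
The difference is -262 − (0) = -262 kJ/mol, so low-spin lies lower.

-262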